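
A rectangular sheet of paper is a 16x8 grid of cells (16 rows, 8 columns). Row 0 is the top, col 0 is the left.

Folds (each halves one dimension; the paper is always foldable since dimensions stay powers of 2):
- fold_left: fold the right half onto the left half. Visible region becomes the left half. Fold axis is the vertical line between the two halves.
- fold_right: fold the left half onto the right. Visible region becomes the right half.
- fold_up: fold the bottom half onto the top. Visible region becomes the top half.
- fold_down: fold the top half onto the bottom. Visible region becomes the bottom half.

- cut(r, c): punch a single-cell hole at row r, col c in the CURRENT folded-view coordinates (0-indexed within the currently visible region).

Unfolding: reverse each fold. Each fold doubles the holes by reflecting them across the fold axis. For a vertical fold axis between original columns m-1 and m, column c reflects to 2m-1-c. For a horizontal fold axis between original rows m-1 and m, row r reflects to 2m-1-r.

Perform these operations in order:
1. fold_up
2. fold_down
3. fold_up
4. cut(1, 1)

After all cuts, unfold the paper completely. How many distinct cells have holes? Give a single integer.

Answer: 8

Derivation:
Op 1 fold_up: fold axis h@8; visible region now rows[0,8) x cols[0,8) = 8x8
Op 2 fold_down: fold axis h@4; visible region now rows[4,8) x cols[0,8) = 4x8
Op 3 fold_up: fold axis h@6; visible region now rows[4,6) x cols[0,8) = 2x8
Op 4 cut(1, 1): punch at orig (5,1); cuts so far [(5, 1)]; region rows[4,6) x cols[0,8) = 2x8
Unfold 1 (reflect across h@6): 2 holes -> [(5, 1), (6, 1)]
Unfold 2 (reflect across h@4): 4 holes -> [(1, 1), (2, 1), (5, 1), (6, 1)]
Unfold 3 (reflect across h@8): 8 holes -> [(1, 1), (2, 1), (5, 1), (6, 1), (9, 1), (10, 1), (13, 1), (14, 1)]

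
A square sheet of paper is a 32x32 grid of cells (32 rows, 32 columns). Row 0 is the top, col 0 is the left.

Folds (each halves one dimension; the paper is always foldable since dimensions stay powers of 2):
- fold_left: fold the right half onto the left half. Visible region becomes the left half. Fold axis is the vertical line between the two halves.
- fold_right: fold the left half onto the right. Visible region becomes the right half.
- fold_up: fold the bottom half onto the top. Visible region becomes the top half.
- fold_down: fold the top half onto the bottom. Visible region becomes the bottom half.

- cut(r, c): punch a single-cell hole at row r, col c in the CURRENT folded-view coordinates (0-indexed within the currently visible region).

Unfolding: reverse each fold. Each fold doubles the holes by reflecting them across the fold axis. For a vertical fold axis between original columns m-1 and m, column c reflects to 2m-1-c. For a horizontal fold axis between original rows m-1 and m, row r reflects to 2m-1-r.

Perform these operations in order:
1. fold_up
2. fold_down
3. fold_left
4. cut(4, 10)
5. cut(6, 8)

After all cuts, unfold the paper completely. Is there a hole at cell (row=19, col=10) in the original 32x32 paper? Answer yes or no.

Op 1 fold_up: fold axis h@16; visible region now rows[0,16) x cols[0,32) = 16x32
Op 2 fold_down: fold axis h@8; visible region now rows[8,16) x cols[0,32) = 8x32
Op 3 fold_left: fold axis v@16; visible region now rows[8,16) x cols[0,16) = 8x16
Op 4 cut(4, 10): punch at orig (12,10); cuts so far [(12, 10)]; region rows[8,16) x cols[0,16) = 8x16
Op 5 cut(6, 8): punch at orig (14,8); cuts so far [(12, 10), (14, 8)]; region rows[8,16) x cols[0,16) = 8x16
Unfold 1 (reflect across v@16): 4 holes -> [(12, 10), (12, 21), (14, 8), (14, 23)]
Unfold 2 (reflect across h@8): 8 holes -> [(1, 8), (1, 23), (3, 10), (3, 21), (12, 10), (12, 21), (14, 8), (14, 23)]
Unfold 3 (reflect across h@16): 16 holes -> [(1, 8), (1, 23), (3, 10), (3, 21), (12, 10), (12, 21), (14, 8), (14, 23), (17, 8), (17, 23), (19, 10), (19, 21), (28, 10), (28, 21), (30, 8), (30, 23)]
Holes: [(1, 8), (1, 23), (3, 10), (3, 21), (12, 10), (12, 21), (14, 8), (14, 23), (17, 8), (17, 23), (19, 10), (19, 21), (28, 10), (28, 21), (30, 8), (30, 23)]

Answer: yes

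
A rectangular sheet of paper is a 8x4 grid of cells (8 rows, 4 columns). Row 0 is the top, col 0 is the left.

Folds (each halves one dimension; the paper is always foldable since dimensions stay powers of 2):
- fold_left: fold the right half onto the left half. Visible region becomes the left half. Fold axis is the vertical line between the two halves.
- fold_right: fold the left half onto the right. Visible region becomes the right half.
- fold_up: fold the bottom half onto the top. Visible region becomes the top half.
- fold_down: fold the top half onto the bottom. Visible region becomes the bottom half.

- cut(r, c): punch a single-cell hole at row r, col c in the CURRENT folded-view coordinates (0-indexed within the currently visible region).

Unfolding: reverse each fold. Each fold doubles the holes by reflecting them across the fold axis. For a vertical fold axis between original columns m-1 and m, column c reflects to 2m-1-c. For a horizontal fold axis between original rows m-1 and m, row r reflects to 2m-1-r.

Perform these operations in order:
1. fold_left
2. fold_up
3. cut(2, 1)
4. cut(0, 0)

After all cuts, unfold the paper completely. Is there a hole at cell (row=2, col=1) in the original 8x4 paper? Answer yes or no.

Answer: yes

Derivation:
Op 1 fold_left: fold axis v@2; visible region now rows[0,8) x cols[0,2) = 8x2
Op 2 fold_up: fold axis h@4; visible region now rows[0,4) x cols[0,2) = 4x2
Op 3 cut(2, 1): punch at orig (2,1); cuts so far [(2, 1)]; region rows[0,4) x cols[0,2) = 4x2
Op 4 cut(0, 0): punch at orig (0,0); cuts so far [(0, 0), (2, 1)]; region rows[0,4) x cols[0,2) = 4x2
Unfold 1 (reflect across h@4): 4 holes -> [(0, 0), (2, 1), (5, 1), (7, 0)]
Unfold 2 (reflect across v@2): 8 holes -> [(0, 0), (0, 3), (2, 1), (2, 2), (5, 1), (5, 2), (7, 0), (7, 3)]
Holes: [(0, 0), (0, 3), (2, 1), (2, 2), (5, 1), (5, 2), (7, 0), (7, 3)]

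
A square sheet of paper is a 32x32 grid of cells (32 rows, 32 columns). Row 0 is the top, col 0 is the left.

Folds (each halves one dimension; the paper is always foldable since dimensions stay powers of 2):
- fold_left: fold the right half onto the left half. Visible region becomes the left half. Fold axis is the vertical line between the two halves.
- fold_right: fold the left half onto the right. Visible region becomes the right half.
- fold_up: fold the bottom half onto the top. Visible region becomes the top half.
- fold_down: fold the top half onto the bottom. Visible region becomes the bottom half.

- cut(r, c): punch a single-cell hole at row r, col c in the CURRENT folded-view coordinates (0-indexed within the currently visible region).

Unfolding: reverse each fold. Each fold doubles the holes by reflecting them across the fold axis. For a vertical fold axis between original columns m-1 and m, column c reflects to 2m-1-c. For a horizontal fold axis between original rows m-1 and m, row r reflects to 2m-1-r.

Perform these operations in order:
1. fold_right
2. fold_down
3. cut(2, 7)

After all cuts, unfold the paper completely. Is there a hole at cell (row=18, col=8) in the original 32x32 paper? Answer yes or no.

Op 1 fold_right: fold axis v@16; visible region now rows[0,32) x cols[16,32) = 32x16
Op 2 fold_down: fold axis h@16; visible region now rows[16,32) x cols[16,32) = 16x16
Op 3 cut(2, 7): punch at orig (18,23); cuts so far [(18, 23)]; region rows[16,32) x cols[16,32) = 16x16
Unfold 1 (reflect across h@16): 2 holes -> [(13, 23), (18, 23)]
Unfold 2 (reflect across v@16): 4 holes -> [(13, 8), (13, 23), (18, 8), (18, 23)]
Holes: [(13, 8), (13, 23), (18, 8), (18, 23)]

Answer: yes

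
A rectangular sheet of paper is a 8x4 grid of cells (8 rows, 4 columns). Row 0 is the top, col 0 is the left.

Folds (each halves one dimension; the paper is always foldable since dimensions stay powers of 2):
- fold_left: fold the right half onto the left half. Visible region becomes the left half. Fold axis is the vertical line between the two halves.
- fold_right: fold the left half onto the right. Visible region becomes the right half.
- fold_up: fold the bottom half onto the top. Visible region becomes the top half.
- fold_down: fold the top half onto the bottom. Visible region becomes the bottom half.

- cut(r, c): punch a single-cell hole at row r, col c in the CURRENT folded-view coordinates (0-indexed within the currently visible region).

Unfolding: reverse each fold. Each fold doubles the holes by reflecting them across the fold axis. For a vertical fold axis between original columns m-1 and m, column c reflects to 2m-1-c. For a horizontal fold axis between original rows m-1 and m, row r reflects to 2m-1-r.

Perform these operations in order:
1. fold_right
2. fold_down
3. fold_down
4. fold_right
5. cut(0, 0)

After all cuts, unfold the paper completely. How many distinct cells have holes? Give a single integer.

Answer: 16

Derivation:
Op 1 fold_right: fold axis v@2; visible region now rows[0,8) x cols[2,4) = 8x2
Op 2 fold_down: fold axis h@4; visible region now rows[4,8) x cols[2,4) = 4x2
Op 3 fold_down: fold axis h@6; visible region now rows[6,8) x cols[2,4) = 2x2
Op 4 fold_right: fold axis v@3; visible region now rows[6,8) x cols[3,4) = 2x1
Op 5 cut(0, 0): punch at orig (6,3); cuts so far [(6, 3)]; region rows[6,8) x cols[3,4) = 2x1
Unfold 1 (reflect across v@3): 2 holes -> [(6, 2), (6, 3)]
Unfold 2 (reflect across h@6): 4 holes -> [(5, 2), (5, 3), (6, 2), (6, 3)]
Unfold 3 (reflect across h@4): 8 holes -> [(1, 2), (1, 3), (2, 2), (2, 3), (5, 2), (5, 3), (6, 2), (6, 3)]
Unfold 4 (reflect across v@2): 16 holes -> [(1, 0), (1, 1), (1, 2), (1, 3), (2, 0), (2, 1), (2, 2), (2, 3), (5, 0), (5, 1), (5, 2), (5, 3), (6, 0), (6, 1), (6, 2), (6, 3)]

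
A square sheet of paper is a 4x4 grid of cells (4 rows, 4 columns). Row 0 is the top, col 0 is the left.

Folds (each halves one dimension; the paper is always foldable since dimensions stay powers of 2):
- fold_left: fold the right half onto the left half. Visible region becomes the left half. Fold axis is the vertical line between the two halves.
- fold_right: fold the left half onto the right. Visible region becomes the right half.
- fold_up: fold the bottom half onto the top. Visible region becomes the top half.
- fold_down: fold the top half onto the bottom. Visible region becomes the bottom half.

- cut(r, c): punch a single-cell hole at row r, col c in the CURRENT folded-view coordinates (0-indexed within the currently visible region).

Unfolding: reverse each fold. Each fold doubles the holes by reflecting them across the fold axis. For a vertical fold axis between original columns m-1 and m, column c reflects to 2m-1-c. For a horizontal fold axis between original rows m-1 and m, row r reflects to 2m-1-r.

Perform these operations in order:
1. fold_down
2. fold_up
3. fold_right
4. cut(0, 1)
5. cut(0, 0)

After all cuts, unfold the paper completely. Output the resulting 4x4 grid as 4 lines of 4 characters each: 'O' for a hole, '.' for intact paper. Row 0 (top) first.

Answer: OOOO
OOOO
OOOO
OOOO

Derivation:
Op 1 fold_down: fold axis h@2; visible region now rows[2,4) x cols[0,4) = 2x4
Op 2 fold_up: fold axis h@3; visible region now rows[2,3) x cols[0,4) = 1x4
Op 3 fold_right: fold axis v@2; visible region now rows[2,3) x cols[2,4) = 1x2
Op 4 cut(0, 1): punch at orig (2,3); cuts so far [(2, 3)]; region rows[2,3) x cols[2,4) = 1x2
Op 5 cut(0, 0): punch at orig (2,2); cuts so far [(2, 2), (2, 3)]; region rows[2,3) x cols[2,4) = 1x2
Unfold 1 (reflect across v@2): 4 holes -> [(2, 0), (2, 1), (2, 2), (2, 3)]
Unfold 2 (reflect across h@3): 8 holes -> [(2, 0), (2, 1), (2, 2), (2, 3), (3, 0), (3, 1), (3, 2), (3, 3)]
Unfold 3 (reflect across h@2): 16 holes -> [(0, 0), (0, 1), (0, 2), (0, 3), (1, 0), (1, 1), (1, 2), (1, 3), (2, 0), (2, 1), (2, 2), (2, 3), (3, 0), (3, 1), (3, 2), (3, 3)]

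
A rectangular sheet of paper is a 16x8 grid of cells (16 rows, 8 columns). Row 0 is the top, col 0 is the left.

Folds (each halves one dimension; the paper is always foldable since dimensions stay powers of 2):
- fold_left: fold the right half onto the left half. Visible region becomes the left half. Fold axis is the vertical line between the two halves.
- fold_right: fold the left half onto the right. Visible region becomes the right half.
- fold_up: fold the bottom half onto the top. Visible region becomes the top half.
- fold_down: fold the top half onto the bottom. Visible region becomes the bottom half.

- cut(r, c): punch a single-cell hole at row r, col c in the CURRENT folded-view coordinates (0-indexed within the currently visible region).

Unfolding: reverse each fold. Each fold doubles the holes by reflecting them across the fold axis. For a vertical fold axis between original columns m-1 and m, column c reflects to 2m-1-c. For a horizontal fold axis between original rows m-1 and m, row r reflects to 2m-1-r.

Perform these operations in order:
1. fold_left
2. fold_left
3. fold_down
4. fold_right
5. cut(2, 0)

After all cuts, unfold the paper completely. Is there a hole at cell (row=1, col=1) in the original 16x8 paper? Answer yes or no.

Answer: no

Derivation:
Op 1 fold_left: fold axis v@4; visible region now rows[0,16) x cols[0,4) = 16x4
Op 2 fold_left: fold axis v@2; visible region now rows[0,16) x cols[0,2) = 16x2
Op 3 fold_down: fold axis h@8; visible region now rows[8,16) x cols[0,2) = 8x2
Op 4 fold_right: fold axis v@1; visible region now rows[8,16) x cols[1,2) = 8x1
Op 5 cut(2, 0): punch at orig (10,1); cuts so far [(10, 1)]; region rows[8,16) x cols[1,2) = 8x1
Unfold 1 (reflect across v@1): 2 holes -> [(10, 0), (10, 1)]
Unfold 2 (reflect across h@8): 4 holes -> [(5, 0), (5, 1), (10, 0), (10, 1)]
Unfold 3 (reflect across v@2): 8 holes -> [(5, 0), (5, 1), (5, 2), (5, 3), (10, 0), (10, 1), (10, 2), (10, 3)]
Unfold 4 (reflect across v@4): 16 holes -> [(5, 0), (5, 1), (5, 2), (5, 3), (5, 4), (5, 5), (5, 6), (5, 7), (10, 0), (10, 1), (10, 2), (10, 3), (10, 4), (10, 5), (10, 6), (10, 7)]
Holes: [(5, 0), (5, 1), (5, 2), (5, 3), (5, 4), (5, 5), (5, 6), (5, 7), (10, 0), (10, 1), (10, 2), (10, 3), (10, 4), (10, 5), (10, 6), (10, 7)]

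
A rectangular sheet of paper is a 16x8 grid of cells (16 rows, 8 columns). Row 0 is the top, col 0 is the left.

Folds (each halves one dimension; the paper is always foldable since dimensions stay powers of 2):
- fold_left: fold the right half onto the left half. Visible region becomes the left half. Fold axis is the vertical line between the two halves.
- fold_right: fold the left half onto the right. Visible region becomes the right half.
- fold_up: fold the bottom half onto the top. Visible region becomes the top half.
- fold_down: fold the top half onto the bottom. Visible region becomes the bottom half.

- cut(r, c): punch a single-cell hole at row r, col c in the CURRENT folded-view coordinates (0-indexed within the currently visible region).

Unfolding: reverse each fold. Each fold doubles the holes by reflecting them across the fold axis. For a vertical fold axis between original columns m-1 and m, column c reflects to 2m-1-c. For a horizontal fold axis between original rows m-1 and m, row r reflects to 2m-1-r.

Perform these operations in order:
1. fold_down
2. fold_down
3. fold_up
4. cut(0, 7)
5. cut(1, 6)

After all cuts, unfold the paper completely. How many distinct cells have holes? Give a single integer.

Answer: 16

Derivation:
Op 1 fold_down: fold axis h@8; visible region now rows[8,16) x cols[0,8) = 8x8
Op 2 fold_down: fold axis h@12; visible region now rows[12,16) x cols[0,8) = 4x8
Op 3 fold_up: fold axis h@14; visible region now rows[12,14) x cols[0,8) = 2x8
Op 4 cut(0, 7): punch at orig (12,7); cuts so far [(12, 7)]; region rows[12,14) x cols[0,8) = 2x8
Op 5 cut(1, 6): punch at orig (13,6); cuts so far [(12, 7), (13, 6)]; region rows[12,14) x cols[0,8) = 2x8
Unfold 1 (reflect across h@14): 4 holes -> [(12, 7), (13, 6), (14, 6), (15, 7)]
Unfold 2 (reflect across h@12): 8 holes -> [(8, 7), (9, 6), (10, 6), (11, 7), (12, 7), (13, 6), (14, 6), (15, 7)]
Unfold 3 (reflect across h@8): 16 holes -> [(0, 7), (1, 6), (2, 6), (3, 7), (4, 7), (5, 6), (6, 6), (7, 7), (8, 7), (9, 6), (10, 6), (11, 7), (12, 7), (13, 6), (14, 6), (15, 7)]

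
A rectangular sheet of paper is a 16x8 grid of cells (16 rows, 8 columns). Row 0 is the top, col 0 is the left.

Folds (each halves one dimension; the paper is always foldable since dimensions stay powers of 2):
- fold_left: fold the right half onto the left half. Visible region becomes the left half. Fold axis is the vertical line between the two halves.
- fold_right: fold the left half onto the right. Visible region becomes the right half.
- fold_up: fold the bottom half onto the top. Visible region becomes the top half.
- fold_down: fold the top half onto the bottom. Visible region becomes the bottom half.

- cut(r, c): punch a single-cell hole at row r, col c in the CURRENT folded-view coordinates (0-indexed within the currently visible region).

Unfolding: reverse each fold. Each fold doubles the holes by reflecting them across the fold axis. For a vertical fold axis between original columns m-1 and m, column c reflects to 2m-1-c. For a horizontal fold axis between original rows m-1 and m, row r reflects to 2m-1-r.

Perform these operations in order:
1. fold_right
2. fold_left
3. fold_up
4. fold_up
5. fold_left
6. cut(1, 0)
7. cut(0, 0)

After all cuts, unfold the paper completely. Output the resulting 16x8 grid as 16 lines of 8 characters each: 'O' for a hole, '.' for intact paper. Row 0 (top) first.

Answer: OOOOOOOO
OOOOOOOO
........
........
........
........
OOOOOOOO
OOOOOOOO
OOOOOOOO
OOOOOOOO
........
........
........
........
OOOOOOOO
OOOOOOOO

Derivation:
Op 1 fold_right: fold axis v@4; visible region now rows[0,16) x cols[4,8) = 16x4
Op 2 fold_left: fold axis v@6; visible region now rows[0,16) x cols[4,6) = 16x2
Op 3 fold_up: fold axis h@8; visible region now rows[0,8) x cols[4,6) = 8x2
Op 4 fold_up: fold axis h@4; visible region now rows[0,4) x cols[4,6) = 4x2
Op 5 fold_left: fold axis v@5; visible region now rows[0,4) x cols[4,5) = 4x1
Op 6 cut(1, 0): punch at orig (1,4); cuts so far [(1, 4)]; region rows[0,4) x cols[4,5) = 4x1
Op 7 cut(0, 0): punch at orig (0,4); cuts so far [(0, 4), (1, 4)]; region rows[0,4) x cols[4,5) = 4x1
Unfold 1 (reflect across v@5): 4 holes -> [(0, 4), (0, 5), (1, 4), (1, 5)]
Unfold 2 (reflect across h@4): 8 holes -> [(0, 4), (0, 5), (1, 4), (1, 5), (6, 4), (6, 5), (7, 4), (7, 5)]
Unfold 3 (reflect across h@8): 16 holes -> [(0, 4), (0, 5), (1, 4), (1, 5), (6, 4), (6, 5), (7, 4), (7, 5), (8, 4), (8, 5), (9, 4), (9, 5), (14, 4), (14, 5), (15, 4), (15, 5)]
Unfold 4 (reflect across v@6): 32 holes -> [(0, 4), (0, 5), (0, 6), (0, 7), (1, 4), (1, 5), (1, 6), (1, 7), (6, 4), (6, 5), (6, 6), (6, 7), (7, 4), (7, 5), (7, 6), (7, 7), (8, 4), (8, 5), (8, 6), (8, 7), (9, 4), (9, 5), (9, 6), (9, 7), (14, 4), (14, 5), (14, 6), (14, 7), (15, 4), (15, 5), (15, 6), (15, 7)]
Unfold 5 (reflect across v@4): 64 holes -> [(0, 0), (0, 1), (0, 2), (0, 3), (0, 4), (0, 5), (0, 6), (0, 7), (1, 0), (1, 1), (1, 2), (1, 3), (1, 4), (1, 5), (1, 6), (1, 7), (6, 0), (6, 1), (6, 2), (6, 3), (6, 4), (6, 5), (6, 6), (6, 7), (7, 0), (7, 1), (7, 2), (7, 3), (7, 4), (7, 5), (7, 6), (7, 7), (8, 0), (8, 1), (8, 2), (8, 3), (8, 4), (8, 5), (8, 6), (8, 7), (9, 0), (9, 1), (9, 2), (9, 3), (9, 4), (9, 5), (9, 6), (9, 7), (14, 0), (14, 1), (14, 2), (14, 3), (14, 4), (14, 5), (14, 6), (14, 7), (15, 0), (15, 1), (15, 2), (15, 3), (15, 4), (15, 5), (15, 6), (15, 7)]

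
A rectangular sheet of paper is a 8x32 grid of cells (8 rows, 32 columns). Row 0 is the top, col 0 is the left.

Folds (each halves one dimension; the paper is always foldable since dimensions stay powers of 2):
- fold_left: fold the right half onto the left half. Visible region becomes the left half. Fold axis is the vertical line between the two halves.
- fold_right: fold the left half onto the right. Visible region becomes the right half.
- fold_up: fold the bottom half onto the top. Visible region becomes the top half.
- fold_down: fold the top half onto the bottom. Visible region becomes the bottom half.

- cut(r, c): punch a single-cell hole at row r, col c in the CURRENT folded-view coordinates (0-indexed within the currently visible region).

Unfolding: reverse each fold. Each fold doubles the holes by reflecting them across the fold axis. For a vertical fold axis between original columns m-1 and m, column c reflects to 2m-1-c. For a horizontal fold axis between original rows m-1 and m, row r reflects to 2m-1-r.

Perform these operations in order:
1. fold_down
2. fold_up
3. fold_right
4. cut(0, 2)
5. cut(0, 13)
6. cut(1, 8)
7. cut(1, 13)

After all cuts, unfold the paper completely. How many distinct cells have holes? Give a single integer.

Answer: 32

Derivation:
Op 1 fold_down: fold axis h@4; visible region now rows[4,8) x cols[0,32) = 4x32
Op 2 fold_up: fold axis h@6; visible region now rows[4,6) x cols[0,32) = 2x32
Op 3 fold_right: fold axis v@16; visible region now rows[4,6) x cols[16,32) = 2x16
Op 4 cut(0, 2): punch at orig (4,18); cuts so far [(4, 18)]; region rows[4,6) x cols[16,32) = 2x16
Op 5 cut(0, 13): punch at orig (4,29); cuts so far [(4, 18), (4, 29)]; region rows[4,6) x cols[16,32) = 2x16
Op 6 cut(1, 8): punch at orig (5,24); cuts so far [(4, 18), (4, 29), (5, 24)]; region rows[4,6) x cols[16,32) = 2x16
Op 7 cut(1, 13): punch at orig (5,29); cuts so far [(4, 18), (4, 29), (5, 24), (5, 29)]; region rows[4,6) x cols[16,32) = 2x16
Unfold 1 (reflect across v@16): 8 holes -> [(4, 2), (4, 13), (4, 18), (4, 29), (5, 2), (5, 7), (5, 24), (5, 29)]
Unfold 2 (reflect across h@6): 16 holes -> [(4, 2), (4, 13), (4, 18), (4, 29), (5, 2), (5, 7), (5, 24), (5, 29), (6, 2), (6, 7), (6, 24), (6, 29), (7, 2), (7, 13), (7, 18), (7, 29)]
Unfold 3 (reflect across h@4): 32 holes -> [(0, 2), (0, 13), (0, 18), (0, 29), (1, 2), (1, 7), (1, 24), (1, 29), (2, 2), (2, 7), (2, 24), (2, 29), (3, 2), (3, 13), (3, 18), (3, 29), (4, 2), (4, 13), (4, 18), (4, 29), (5, 2), (5, 7), (5, 24), (5, 29), (6, 2), (6, 7), (6, 24), (6, 29), (7, 2), (7, 13), (7, 18), (7, 29)]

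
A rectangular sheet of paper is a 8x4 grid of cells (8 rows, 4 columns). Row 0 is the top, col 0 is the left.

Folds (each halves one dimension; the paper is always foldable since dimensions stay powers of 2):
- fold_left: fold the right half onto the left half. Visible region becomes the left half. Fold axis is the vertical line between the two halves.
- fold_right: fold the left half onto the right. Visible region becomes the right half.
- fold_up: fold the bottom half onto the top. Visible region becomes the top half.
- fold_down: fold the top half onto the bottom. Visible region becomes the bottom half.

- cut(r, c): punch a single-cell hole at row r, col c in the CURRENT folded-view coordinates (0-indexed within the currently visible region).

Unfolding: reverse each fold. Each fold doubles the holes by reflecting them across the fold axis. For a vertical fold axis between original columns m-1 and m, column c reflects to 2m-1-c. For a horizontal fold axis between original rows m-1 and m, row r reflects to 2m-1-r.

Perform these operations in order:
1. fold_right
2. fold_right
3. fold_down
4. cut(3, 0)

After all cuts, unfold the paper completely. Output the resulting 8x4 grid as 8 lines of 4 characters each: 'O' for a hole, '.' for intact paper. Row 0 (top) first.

Answer: OOOO
....
....
....
....
....
....
OOOO

Derivation:
Op 1 fold_right: fold axis v@2; visible region now rows[0,8) x cols[2,4) = 8x2
Op 2 fold_right: fold axis v@3; visible region now rows[0,8) x cols[3,4) = 8x1
Op 3 fold_down: fold axis h@4; visible region now rows[4,8) x cols[3,4) = 4x1
Op 4 cut(3, 0): punch at orig (7,3); cuts so far [(7, 3)]; region rows[4,8) x cols[3,4) = 4x1
Unfold 1 (reflect across h@4): 2 holes -> [(0, 3), (7, 3)]
Unfold 2 (reflect across v@3): 4 holes -> [(0, 2), (0, 3), (7, 2), (7, 3)]
Unfold 3 (reflect across v@2): 8 holes -> [(0, 0), (0, 1), (0, 2), (0, 3), (7, 0), (7, 1), (7, 2), (7, 3)]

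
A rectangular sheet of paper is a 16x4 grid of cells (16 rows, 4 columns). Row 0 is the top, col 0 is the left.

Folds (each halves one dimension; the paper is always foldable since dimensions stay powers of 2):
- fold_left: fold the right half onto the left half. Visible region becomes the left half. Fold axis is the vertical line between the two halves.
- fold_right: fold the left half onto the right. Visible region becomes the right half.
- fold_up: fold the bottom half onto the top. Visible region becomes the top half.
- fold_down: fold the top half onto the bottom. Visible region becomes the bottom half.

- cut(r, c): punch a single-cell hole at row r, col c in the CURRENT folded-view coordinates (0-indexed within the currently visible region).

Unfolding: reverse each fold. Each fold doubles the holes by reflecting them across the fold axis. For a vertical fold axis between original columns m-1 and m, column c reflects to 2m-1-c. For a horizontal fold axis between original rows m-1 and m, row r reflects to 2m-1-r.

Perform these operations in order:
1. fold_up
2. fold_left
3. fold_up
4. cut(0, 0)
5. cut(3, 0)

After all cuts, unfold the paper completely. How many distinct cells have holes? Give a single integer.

Answer: 16

Derivation:
Op 1 fold_up: fold axis h@8; visible region now rows[0,8) x cols[0,4) = 8x4
Op 2 fold_left: fold axis v@2; visible region now rows[0,8) x cols[0,2) = 8x2
Op 3 fold_up: fold axis h@4; visible region now rows[0,4) x cols[0,2) = 4x2
Op 4 cut(0, 0): punch at orig (0,0); cuts so far [(0, 0)]; region rows[0,4) x cols[0,2) = 4x2
Op 5 cut(3, 0): punch at orig (3,0); cuts so far [(0, 0), (3, 0)]; region rows[0,4) x cols[0,2) = 4x2
Unfold 1 (reflect across h@4): 4 holes -> [(0, 0), (3, 0), (4, 0), (7, 0)]
Unfold 2 (reflect across v@2): 8 holes -> [(0, 0), (0, 3), (3, 0), (3, 3), (4, 0), (4, 3), (7, 0), (7, 3)]
Unfold 3 (reflect across h@8): 16 holes -> [(0, 0), (0, 3), (3, 0), (3, 3), (4, 0), (4, 3), (7, 0), (7, 3), (8, 0), (8, 3), (11, 0), (11, 3), (12, 0), (12, 3), (15, 0), (15, 3)]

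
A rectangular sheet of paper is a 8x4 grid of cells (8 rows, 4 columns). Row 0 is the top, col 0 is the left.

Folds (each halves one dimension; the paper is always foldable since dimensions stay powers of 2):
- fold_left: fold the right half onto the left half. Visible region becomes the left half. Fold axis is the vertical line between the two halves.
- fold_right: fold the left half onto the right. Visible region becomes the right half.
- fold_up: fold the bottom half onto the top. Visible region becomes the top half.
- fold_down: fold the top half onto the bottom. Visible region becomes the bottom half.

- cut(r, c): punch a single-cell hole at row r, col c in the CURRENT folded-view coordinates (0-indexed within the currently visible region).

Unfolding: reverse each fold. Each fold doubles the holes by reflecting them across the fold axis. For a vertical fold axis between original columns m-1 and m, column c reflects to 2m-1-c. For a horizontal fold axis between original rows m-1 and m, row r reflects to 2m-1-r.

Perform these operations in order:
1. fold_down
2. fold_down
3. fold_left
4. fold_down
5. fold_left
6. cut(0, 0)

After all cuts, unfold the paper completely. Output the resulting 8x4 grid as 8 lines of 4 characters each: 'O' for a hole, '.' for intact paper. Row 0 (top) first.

Op 1 fold_down: fold axis h@4; visible region now rows[4,8) x cols[0,4) = 4x4
Op 2 fold_down: fold axis h@6; visible region now rows[6,8) x cols[0,4) = 2x4
Op 3 fold_left: fold axis v@2; visible region now rows[6,8) x cols[0,2) = 2x2
Op 4 fold_down: fold axis h@7; visible region now rows[7,8) x cols[0,2) = 1x2
Op 5 fold_left: fold axis v@1; visible region now rows[7,8) x cols[0,1) = 1x1
Op 6 cut(0, 0): punch at orig (7,0); cuts so far [(7, 0)]; region rows[7,8) x cols[0,1) = 1x1
Unfold 1 (reflect across v@1): 2 holes -> [(7, 0), (7, 1)]
Unfold 2 (reflect across h@7): 4 holes -> [(6, 0), (6, 1), (7, 0), (7, 1)]
Unfold 3 (reflect across v@2): 8 holes -> [(6, 0), (6, 1), (6, 2), (6, 3), (7, 0), (7, 1), (7, 2), (7, 3)]
Unfold 4 (reflect across h@6): 16 holes -> [(4, 0), (4, 1), (4, 2), (4, 3), (5, 0), (5, 1), (5, 2), (5, 3), (6, 0), (6, 1), (6, 2), (6, 3), (7, 0), (7, 1), (7, 2), (7, 3)]
Unfold 5 (reflect across h@4): 32 holes -> [(0, 0), (0, 1), (0, 2), (0, 3), (1, 0), (1, 1), (1, 2), (1, 3), (2, 0), (2, 1), (2, 2), (2, 3), (3, 0), (3, 1), (3, 2), (3, 3), (4, 0), (4, 1), (4, 2), (4, 3), (5, 0), (5, 1), (5, 2), (5, 3), (6, 0), (6, 1), (6, 2), (6, 3), (7, 0), (7, 1), (7, 2), (7, 3)]

Answer: OOOO
OOOO
OOOO
OOOO
OOOO
OOOO
OOOO
OOOO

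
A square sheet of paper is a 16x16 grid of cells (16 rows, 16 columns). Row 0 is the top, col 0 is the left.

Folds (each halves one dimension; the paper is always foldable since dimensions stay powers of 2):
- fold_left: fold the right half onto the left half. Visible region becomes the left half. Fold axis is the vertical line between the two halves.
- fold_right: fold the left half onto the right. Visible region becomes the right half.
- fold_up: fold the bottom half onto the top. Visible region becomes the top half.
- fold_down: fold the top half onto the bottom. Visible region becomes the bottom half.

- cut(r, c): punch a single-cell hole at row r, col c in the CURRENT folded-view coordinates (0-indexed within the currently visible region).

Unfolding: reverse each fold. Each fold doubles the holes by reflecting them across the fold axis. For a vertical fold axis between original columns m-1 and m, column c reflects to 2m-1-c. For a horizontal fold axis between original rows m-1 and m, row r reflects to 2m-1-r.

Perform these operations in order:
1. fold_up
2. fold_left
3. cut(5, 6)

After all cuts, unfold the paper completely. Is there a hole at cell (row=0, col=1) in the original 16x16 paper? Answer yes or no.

Answer: no

Derivation:
Op 1 fold_up: fold axis h@8; visible region now rows[0,8) x cols[0,16) = 8x16
Op 2 fold_left: fold axis v@8; visible region now rows[0,8) x cols[0,8) = 8x8
Op 3 cut(5, 6): punch at orig (5,6); cuts so far [(5, 6)]; region rows[0,8) x cols[0,8) = 8x8
Unfold 1 (reflect across v@8): 2 holes -> [(5, 6), (5, 9)]
Unfold 2 (reflect across h@8): 4 holes -> [(5, 6), (5, 9), (10, 6), (10, 9)]
Holes: [(5, 6), (5, 9), (10, 6), (10, 9)]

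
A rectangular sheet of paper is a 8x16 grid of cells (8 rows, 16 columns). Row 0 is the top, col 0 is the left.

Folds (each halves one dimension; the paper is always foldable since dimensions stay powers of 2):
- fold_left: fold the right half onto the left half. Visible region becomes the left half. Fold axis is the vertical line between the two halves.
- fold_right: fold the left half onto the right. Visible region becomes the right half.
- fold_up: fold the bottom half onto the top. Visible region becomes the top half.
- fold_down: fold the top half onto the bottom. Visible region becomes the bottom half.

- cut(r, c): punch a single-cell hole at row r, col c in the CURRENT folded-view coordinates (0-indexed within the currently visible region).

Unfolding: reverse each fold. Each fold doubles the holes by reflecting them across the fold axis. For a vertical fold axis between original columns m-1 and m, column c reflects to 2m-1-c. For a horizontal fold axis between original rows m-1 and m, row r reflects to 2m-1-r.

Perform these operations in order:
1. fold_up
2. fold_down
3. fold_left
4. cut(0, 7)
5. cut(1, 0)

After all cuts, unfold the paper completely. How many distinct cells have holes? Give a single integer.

Op 1 fold_up: fold axis h@4; visible region now rows[0,4) x cols[0,16) = 4x16
Op 2 fold_down: fold axis h@2; visible region now rows[2,4) x cols[0,16) = 2x16
Op 3 fold_left: fold axis v@8; visible region now rows[2,4) x cols[0,8) = 2x8
Op 4 cut(0, 7): punch at orig (2,7); cuts so far [(2, 7)]; region rows[2,4) x cols[0,8) = 2x8
Op 5 cut(1, 0): punch at orig (3,0); cuts so far [(2, 7), (3, 0)]; region rows[2,4) x cols[0,8) = 2x8
Unfold 1 (reflect across v@8): 4 holes -> [(2, 7), (2, 8), (3, 0), (3, 15)]
Unfold 2 (reflect across h@2): 8 holes -> [(0, 0), (0, 15), (1, 7), (1, 8), (2, 7), (2, 8), (3, 0), (3, 15)]
Unfold 3 (reflect across h@4): 16 holes -> [(0, 0), (0, 15), (1, 7), (1, 8), (2, 7), (2, 8), (3, 0), (3, 15), (4, 0), (4, 15), (5, 7), (5, 8), (6, 7), (6, 8), (7, 0), (7, 15)]

Answer: 16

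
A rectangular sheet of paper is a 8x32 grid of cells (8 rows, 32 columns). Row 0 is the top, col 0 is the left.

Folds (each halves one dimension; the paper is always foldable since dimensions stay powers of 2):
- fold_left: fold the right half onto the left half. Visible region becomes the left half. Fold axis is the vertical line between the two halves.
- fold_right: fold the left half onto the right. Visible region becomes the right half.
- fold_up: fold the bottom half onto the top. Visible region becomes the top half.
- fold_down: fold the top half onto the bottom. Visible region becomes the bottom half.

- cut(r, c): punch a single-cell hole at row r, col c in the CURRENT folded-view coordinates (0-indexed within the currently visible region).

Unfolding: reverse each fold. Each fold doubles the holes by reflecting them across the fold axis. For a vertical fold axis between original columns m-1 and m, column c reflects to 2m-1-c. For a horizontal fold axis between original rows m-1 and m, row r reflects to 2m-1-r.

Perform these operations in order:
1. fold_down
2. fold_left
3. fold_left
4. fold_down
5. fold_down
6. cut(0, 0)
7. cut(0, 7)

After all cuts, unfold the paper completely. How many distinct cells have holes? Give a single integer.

Op 1 fold_down: fold axis h@4; visible region now rows[4,8) x cols[0,32) = 4x32
Op 2 fold_left: fold axis v@16; visible region now rows[4,8) x cols[0,16) = 4x16
Op 3 fold_left: fold axis v@8; visible region now rows[4,8) x cols[0,8) = 4x8
Op 4 fold_down: fold axis h@6; visible region now rows[6,8) x cols[0,8) = 2x8
Op 5 fold_down: fold axis h@7; visible region now rows[7,8) x cols[0,8) = 1x8
Op 6 cut(0, 0): punch at orig (7,0); cuts so far [(7, 0)]; region rows[7,8) x cols[0,8) = 1x8
Op 7 cut(0, 7): punch at orig (7,7); cuts so far [(7, 0), (7, 7)]; region rows[7,8) x cols[0,8) = 1x8
Unfold 1 (reflect across h@7): 4 holes -> [(6, 0), (6, 7), (7, 0), (7, 7)]
Unfold 2 (reflect across h@6): 8 holes -> [(4, 0), (4, 7), (5, 0), (5, 7), (6, 0), (6, 7), (7, 0), (7, 7)]
Unfold 3 (reflect across v@8): 16 holes -> [(4, 0), (4, 7), (4, 8), (4, 15), (5, 0), (5, 7), (5, 8), (5, 15), (6, 0), (6, 7), (6, 8), (6, 15), (7, 0), (7, 7), (7, 8), (7, 15)]
Unfold 4 (reflect across v@16): 32 holes -> [(4, 0), (4, 7), (4, 8), (4, 15), (4, 16), (4, 23), (4, 24), (4, 31), (5, 0), (5, 7), (5, 8), (5, 15), (5, 16), (5, 23), (5, 24), (5, 31), (6, 0), (6, 7), (6, 8), (6, 15), (6, 16), (6, 23), (6, 24), (6, 31), (7, 0), (7, 7), (7, 8), (7, 15), (7, 16), (7, 23), (7, 24), (7, 31)]
Unfold 5 (reflect across h@4): 64 holes -> [(0, 0), (0, 7), (0, 8), (0, 15), (0, 16), (0, 23), (0, 24), (0, 31), (1, 0), (1, 7), (1, 8), (1, 15), (1, 16), (1, 23), (1, 24), (1, 31), (2, 0), (2, 7), (2, 8), (2, 15), (2, 16), (2, 23), (2, 24), (2, 31), (3, 0), (3, 7), (3, 8), (3, 15), (3, 16), (3, 23), (3, 24), (3, 31), (4, 0), (4, 7), (4, 8), (4, 15), (4, 16), (4, 23), (4, 24), (4, 31), (5, 0), (5, 7), (5, 8), (5, 15), (5, 16), (5, 23), (5, 24), (5, 31), (6, 0), (6, 7), (6, 8), (6, 15), (6, 16), (6, 23), (6, 24), (6, 31), (7, 0), (7, 7), (7, 8), (7, 15), (7, 16), (7, 23), (7, 24), (7, 31)]

Answer: 64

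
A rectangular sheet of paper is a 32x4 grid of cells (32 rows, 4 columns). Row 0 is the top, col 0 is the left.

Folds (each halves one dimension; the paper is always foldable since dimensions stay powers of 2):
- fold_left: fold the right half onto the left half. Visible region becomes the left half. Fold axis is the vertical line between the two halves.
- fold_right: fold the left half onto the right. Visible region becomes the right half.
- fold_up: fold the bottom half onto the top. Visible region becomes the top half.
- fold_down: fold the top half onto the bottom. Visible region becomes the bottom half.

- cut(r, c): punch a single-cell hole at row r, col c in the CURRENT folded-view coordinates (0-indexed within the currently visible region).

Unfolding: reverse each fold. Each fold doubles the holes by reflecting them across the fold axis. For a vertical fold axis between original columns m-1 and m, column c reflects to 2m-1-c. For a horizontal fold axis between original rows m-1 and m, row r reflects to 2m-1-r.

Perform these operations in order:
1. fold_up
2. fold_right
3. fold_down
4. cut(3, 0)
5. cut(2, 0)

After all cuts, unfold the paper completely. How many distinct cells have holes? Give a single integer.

Answer: 16

Derivation:
Op 1 fold_up: fold axis h@16; visible region now rows[0,16) x cols[0,4) = 16x4
Op 2 fold_right: fold axis v@2; visible region now rows[0,16) x cols[2,4) = 16x2
Op 3 fold_down: fold axis h@8; visible region now rows[8,16) x cols[2,4) = 8x2
Op 4 cut(3, 0): punch at orig (11,2); cuts so far [(11, 2)]; region rows[8,16) x cols[2,4) = 8x2
Op 5 cut(2, 0): punch at orig (10,2); cuts so far [(10, 2), (11, 2)]; region rows[8,16) x cols[2,4) = 8x2
Unfold 1 (reflect across h@8): 4 holes -> [(4, 2), (5, 2), (10, 2), (11, 2)]
Unfold 2 (reflect across v@2): 8 holes -> [(4, 1), (4, 2), (5, 1), (5, 2), (10, 1), (10, 2), (11, 1), (11, 2)]
Unfold 3 (reflect across h@16): 16 holes -> [(4, 1), (4, 2), (5, 1), (5, 2), (10, 1), (10, 2), (11, 1), (11, 2), (20, 1), (20, 2), (21, 1), (21, 2), (26, 1), (26, 2), (27, 1), (27, 2)]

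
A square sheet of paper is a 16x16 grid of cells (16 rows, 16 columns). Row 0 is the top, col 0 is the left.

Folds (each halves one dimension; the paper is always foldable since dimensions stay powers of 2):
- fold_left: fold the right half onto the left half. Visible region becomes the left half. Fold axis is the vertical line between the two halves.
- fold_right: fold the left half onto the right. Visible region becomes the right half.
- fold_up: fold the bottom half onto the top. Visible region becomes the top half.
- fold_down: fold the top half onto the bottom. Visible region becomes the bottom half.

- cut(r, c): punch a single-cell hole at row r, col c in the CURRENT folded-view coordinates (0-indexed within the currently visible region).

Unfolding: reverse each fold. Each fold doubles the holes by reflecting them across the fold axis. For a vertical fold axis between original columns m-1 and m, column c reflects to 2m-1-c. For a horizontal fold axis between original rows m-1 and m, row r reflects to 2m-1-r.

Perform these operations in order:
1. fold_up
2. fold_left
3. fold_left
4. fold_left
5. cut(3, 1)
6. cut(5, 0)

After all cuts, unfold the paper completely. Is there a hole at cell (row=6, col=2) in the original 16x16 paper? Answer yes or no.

Answer: no

Derivation:
Op 1 fold_up: fold axis h@8; visible region now rows[0,8) x cols[0,16) = 8x16
Op 2 fold_left: fold axis v@8; visible region now rows[0,8) x cols[0,8) = 8x8
Op 3 fold_left: fold axis v@4; visible region now rows[0,8) x cols[0,4) = 8x4
Op 4 fold_left: fold axis v@2; visible region now rows[0,8) x cols[0,2) = 8x2
Op 5 cut(3, 1): punch at orig (3,1); cuts so far [(3, 1)]; region rows[0,8) x cols[0,2) = 8x2
Op 6 cut(5, 0): punch at orig (5,0); cuts so far [(3, 1), (5, 0)]; region rows[0,8) x cols[0,2) = 8x2
Unfold 1 (reflect across v@2): 4 holes -> [(3, 1), (3, 2), (5, 0), (5, 3)]
Unfold 2 (reflect across v@4): 8 holes -> [(3, 1), (3, 2), (3, 5), (3, 6), (5, 0), (5, 3), (5, 4), (5, 7)]
Unfold 3 (reflect across v@8): 16 holes -> [(3, 1), (3, 2), (3, 5), (3, 6), (3, 9), (3, 10), (3, 13), (3, 14), (5, 0), (5, 3), (5, 4), (5, 7), (5, 8), (5, 11), (5, 12), (5, 15)]
Unfold 4 (reflect across h@8): 32 holes -> [(3, 1), (3, 2), (3, 5), (3, 6), (3, 9), (3, 10), (3, 13), (3, 14), (5, 0), (5, 3), (5, 4), (5, 7), (5, 8), (5, 11), (5, 12), (5, 15), (10, 0), (10, 3), (10, 4), (10, 7), (10, 8), (10, 11), (10, 12), (10, 15), (12, 1), (12, 2), (12, 5), (12, 6), (12, 9), (12, 10), (12, 13), (12, 14)]
Holes: [(3, 1), (3, 2), (3, 5), (3, 6), (3, 9), (3, 10), (3, 13), (3, 14), (5, 0), (5, 3), (5, 4), (5, 7), (5, 8), (5, 11), (5, 12), (5, 15), (10, 0), (10, 3), (10, 4), (10, 7), (10, 8), (10, 11), (10, 12), (10, 15), (12, 1), (12, 2), (12, 5), (12, 6), (12, 9), (12, 10), (12, 13), (12, 14)]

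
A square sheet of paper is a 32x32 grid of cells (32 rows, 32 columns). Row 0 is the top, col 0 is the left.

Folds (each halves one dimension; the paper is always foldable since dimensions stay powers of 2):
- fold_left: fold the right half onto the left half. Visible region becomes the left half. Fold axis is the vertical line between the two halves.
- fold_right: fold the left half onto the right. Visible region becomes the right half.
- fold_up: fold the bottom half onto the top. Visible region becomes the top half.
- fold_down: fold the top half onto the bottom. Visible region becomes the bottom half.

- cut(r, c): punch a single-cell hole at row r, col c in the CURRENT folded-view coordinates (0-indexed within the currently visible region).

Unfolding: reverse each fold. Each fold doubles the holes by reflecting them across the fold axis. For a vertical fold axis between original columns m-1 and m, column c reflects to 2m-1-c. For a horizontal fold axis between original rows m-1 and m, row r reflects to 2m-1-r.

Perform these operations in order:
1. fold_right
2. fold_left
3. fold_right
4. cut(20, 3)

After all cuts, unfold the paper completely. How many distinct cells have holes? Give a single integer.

Answer: 8

Derivation:
Op 1 fold_right: fold axis v@16; visible region now rows[0,32) x cols[16,32) = 32x16
Op 2 fold_left: fold axis v@24; visible region now rows[0,32) x cols[16,24) = 32x8
Op 3 fold_right: fold axis v@20; visible region now rows[0,32) x cols[20,24) = 32x4
Op 4 cut(20, 3): punch at orig (20,23); cuts so far [(20, 23)]; region rows[0,32) x cols[20,24) = 32x4
Unfold 1 (reflect across v@20): 2 holes -> [(20, 16), (20, 23)]
Unfold 2 (reflect across v@24): 4 holes -> [(20, 16), (20, 23), (20, 24), (20, 31)]
Unfold 3 (reflect across v@16): 8 holes -> [(20, 0), (20, 7), (20, 8), (20, 15), (20, 16), (20, 23), (20, 24), (20, 31)]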